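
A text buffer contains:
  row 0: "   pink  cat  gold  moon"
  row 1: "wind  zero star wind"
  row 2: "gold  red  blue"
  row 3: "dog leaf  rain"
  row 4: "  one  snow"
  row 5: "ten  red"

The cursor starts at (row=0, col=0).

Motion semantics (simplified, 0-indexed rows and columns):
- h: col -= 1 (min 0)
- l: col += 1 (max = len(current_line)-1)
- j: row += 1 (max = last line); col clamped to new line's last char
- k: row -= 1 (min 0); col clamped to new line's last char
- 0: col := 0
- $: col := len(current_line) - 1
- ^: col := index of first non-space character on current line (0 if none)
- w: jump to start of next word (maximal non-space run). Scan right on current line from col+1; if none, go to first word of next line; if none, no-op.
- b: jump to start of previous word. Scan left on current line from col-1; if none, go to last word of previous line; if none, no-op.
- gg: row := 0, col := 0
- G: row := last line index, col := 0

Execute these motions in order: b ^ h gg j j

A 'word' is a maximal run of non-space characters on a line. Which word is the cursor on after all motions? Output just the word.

Answer: gold

Derivation:
After 1 (b): row=0 col=0 char='_'
After 2 (^): row=0 col=3 char='p'
After 3 (h): row=0 col=2 char='_'
After 4 (gg): row=0 col=0 char='_'
After 5 (j): row=1 col=0 char='w'
After 6 (j): row=2 col=0 char='g'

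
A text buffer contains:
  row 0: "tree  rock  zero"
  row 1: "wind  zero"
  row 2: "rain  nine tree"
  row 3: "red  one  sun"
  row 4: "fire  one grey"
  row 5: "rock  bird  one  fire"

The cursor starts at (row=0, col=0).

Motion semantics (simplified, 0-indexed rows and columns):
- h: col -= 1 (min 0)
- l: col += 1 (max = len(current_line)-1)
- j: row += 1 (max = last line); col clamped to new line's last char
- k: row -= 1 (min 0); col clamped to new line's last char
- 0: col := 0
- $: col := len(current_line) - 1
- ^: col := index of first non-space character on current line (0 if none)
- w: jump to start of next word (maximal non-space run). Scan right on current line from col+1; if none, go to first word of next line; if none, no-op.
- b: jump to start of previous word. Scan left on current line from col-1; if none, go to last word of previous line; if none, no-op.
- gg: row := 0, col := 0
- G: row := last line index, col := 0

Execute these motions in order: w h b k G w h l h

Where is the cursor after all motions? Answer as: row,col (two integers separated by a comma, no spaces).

After 1 (w): row=0 col=6 char='r'
After 2 (h): row=0 col=5 char='_'
After 3 (b): row=0 col=0 char='t'
After 4 (k): row=0 col=0 char='t'
After 5 (G): row=5 col=0 char='r'
After 6 (w): row=5 col=6 char='b'
After 7 (h): row=5 col=5 char='_'
After 8 (l): row=5 col=6 char='b'
After 9 (h): row=5 col=5 char='_'

Answer: 5,5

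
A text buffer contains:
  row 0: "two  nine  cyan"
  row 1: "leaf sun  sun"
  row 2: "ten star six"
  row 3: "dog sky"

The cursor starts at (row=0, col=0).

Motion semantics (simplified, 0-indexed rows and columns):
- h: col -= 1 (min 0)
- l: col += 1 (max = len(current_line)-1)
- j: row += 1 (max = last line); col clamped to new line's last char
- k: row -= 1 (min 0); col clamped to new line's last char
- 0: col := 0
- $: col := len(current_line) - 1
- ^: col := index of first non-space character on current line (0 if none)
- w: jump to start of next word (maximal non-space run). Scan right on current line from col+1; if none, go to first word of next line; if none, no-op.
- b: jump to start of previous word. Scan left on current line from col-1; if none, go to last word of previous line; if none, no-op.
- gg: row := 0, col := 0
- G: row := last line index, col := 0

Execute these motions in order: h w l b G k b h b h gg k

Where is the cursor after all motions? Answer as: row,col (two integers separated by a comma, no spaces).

After 1 (h): row=0 col=0 char='t'
After 2 (w): row=0 col=5 char='n'
After 3 (l): row=0 col=6 char='i'
After 4 (b): row=0 col=5 char='n'
After 5 (G): row=3 col=0 char='d'
After 6 (k): row=2 col=0 char='t'
After 7 (b): row=1 col=10 char='s'
After 8 (h): row=1 col=9 char='_'
After 9 (b): row=1 col=5 char='s'
After 10 (h): row=1 col=4 char='_'
After 11 (gg): row=0 col=0 char='t'
After 12 (k): row=0 col=0 char='t'

Answer: 0,0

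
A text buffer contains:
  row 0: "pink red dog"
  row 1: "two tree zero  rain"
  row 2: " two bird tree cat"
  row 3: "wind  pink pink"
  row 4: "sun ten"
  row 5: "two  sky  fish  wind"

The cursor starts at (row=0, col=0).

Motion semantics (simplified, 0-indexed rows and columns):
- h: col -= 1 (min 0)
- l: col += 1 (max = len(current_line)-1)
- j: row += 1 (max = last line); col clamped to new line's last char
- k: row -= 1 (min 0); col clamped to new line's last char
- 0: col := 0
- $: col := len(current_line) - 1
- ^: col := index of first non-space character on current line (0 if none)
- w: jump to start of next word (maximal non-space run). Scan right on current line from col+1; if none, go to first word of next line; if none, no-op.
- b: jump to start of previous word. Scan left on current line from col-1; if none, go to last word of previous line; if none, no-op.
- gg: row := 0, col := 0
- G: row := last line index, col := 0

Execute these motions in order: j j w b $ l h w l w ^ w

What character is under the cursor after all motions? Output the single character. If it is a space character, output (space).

Answer: b

Derivation:
After 1 (j): row=1 col=0 char='t'
After 2 (j): row=2 col=0 char='_'
After 3 (w): row=2 col=1 char='t'
After 4 (b): row=1 col=15 char='r'
After 5 ($): row=1 col=18 char='n'
After 6 (l): row=1 col=18 char='n'
After 7 (h): row=1 col=17 char='i'
After 8 (w): row=2 col=1 char='t'
After 9 (l): row=2 col=2 char='w'
After 10 (w): row=2 col=5 char='b'
After 11 (^): row=2 col=1 char='t'
After 12 (w): row=2 col=5 char='b'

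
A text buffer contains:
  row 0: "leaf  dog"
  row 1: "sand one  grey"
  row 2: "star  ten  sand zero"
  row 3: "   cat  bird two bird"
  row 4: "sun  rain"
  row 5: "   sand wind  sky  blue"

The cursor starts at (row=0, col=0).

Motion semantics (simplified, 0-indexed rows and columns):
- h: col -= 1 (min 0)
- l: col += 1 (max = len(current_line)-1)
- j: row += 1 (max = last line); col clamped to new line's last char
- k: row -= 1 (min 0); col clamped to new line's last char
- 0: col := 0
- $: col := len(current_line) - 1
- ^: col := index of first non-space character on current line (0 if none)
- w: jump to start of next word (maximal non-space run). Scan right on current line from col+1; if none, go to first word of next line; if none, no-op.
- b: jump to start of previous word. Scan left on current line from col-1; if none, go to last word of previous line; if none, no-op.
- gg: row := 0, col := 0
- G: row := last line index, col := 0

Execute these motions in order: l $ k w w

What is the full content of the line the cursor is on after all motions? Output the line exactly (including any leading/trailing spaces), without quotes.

After 1 (l): row=0 col=1 char='e'
After 2 ($): row=0 col=8 char='g'
After 3 (k): row=0 col=8 char='g'
After 4 (w): row=1 col=0 char='s'
After 5 (w): row=1 col=5 char='o'

Answer: sand one  grey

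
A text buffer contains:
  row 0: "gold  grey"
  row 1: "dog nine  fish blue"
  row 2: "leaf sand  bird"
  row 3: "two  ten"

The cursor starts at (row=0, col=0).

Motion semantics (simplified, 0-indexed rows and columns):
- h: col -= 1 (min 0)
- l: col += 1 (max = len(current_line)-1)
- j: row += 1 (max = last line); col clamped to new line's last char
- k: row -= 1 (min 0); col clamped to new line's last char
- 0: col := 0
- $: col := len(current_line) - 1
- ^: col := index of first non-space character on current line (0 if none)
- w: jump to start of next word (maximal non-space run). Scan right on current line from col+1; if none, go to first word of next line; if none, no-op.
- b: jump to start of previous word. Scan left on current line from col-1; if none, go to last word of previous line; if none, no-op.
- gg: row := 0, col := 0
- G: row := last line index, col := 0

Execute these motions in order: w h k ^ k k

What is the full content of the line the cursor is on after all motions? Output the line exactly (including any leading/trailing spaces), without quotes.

After 1 (w): row=0 col=6 char='g'
After 2 (h): row=0 col=5 char='_'
After 3 (k): row=0 col=5 char='_'
After 4 (^): row=0 col=0 char='g'
After 5 (k): row=0 col=0 char='g'
After 6 (k): row=0 col=0 char='g'

Answer: gold  grey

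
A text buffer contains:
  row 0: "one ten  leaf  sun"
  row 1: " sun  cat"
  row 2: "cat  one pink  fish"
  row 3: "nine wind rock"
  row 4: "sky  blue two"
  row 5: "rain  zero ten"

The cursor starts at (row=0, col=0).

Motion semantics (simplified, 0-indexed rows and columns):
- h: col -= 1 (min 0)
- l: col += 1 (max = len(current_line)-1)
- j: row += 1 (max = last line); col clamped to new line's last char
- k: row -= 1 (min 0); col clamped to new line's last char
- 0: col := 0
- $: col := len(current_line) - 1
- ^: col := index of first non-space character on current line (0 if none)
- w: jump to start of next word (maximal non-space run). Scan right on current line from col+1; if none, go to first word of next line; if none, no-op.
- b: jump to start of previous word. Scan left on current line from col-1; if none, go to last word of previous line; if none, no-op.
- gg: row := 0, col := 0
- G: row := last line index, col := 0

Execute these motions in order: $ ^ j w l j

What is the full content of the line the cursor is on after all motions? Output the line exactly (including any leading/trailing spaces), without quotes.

After 1 ($): row=0 col=17 char='n'
After 2 (^): row=0 col=0 char='o'
After 3 (j): row=1 col=0 char='_'
After 4 (w): row=1 col=1 char='s'
After 5 (l): row=1 col=2 char='u'
After 6 (j): row=2 col=2 char='t'

Answer: cat  one pink  fish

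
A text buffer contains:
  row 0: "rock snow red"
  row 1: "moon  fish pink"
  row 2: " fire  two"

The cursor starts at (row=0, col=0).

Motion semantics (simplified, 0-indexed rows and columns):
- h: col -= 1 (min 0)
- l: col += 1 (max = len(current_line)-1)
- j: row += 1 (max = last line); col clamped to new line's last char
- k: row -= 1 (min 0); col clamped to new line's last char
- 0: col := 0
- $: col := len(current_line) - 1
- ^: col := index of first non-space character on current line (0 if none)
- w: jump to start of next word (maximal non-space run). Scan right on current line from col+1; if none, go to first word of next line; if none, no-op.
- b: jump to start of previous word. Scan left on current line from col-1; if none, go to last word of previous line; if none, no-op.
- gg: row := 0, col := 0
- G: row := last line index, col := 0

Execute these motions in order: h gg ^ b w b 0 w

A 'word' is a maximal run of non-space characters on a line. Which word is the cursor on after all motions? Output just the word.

After 1 (h): row=0 col=0 char='r'
After 2 (gg): row=0 col=0 char='r'
After 3 (^): row=0 col=0 char='r'
After 4 (b): row=0 col=0 char='r'
After 5 (w): row=0 col=5 char='s'
After 6 (b): row=0 col=0 char='r'
After 7 (0): row=0 col=0 char='r'
After 8 (w): row=0 col=5 char='s'

Answer: snow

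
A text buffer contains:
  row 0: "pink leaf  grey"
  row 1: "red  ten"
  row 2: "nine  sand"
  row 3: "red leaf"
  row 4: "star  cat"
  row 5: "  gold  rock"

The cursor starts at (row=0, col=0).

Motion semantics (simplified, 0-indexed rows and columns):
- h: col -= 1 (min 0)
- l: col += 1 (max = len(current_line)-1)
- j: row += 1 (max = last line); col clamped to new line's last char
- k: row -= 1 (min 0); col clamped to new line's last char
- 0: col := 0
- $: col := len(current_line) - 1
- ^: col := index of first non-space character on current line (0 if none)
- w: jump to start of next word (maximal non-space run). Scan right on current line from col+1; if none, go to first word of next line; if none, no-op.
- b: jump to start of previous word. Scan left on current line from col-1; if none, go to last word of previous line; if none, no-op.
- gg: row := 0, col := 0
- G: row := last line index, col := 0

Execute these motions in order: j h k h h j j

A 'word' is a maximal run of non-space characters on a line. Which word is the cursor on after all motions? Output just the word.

After 1 (j): row=1 col=0 char='r'
After 2 (h): row=1 col=0 char='r'
After 3 (k): row=0 col=0 char='p'
After 4 (h): row=0 col=0 char='p'
After 5 (h): row=0 col=0 char='p'
After 6 (j): row=1 col=0 char='r'
After 7 (j): row=2 col=0 char='n'

Answer: nine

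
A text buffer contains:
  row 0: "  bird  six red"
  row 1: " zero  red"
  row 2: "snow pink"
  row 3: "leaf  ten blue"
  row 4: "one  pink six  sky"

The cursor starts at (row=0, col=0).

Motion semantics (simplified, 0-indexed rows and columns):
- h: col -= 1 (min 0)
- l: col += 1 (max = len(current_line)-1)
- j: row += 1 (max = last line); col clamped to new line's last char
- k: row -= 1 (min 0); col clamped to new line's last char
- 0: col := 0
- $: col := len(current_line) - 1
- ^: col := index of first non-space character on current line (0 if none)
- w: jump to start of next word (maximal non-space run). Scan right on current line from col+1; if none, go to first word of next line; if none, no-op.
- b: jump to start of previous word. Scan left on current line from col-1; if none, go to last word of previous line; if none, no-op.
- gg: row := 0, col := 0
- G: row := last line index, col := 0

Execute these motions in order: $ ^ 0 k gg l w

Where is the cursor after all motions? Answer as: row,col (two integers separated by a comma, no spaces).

After 1 ($): row=0 col=14 char='d'
After 2 (^): row=0 col=2 char='b'
After 3 (0): row=0 col=0 char='_'
After 4 (k): row=0 col=0 char='_'
After 5 (gg): row=0 col=0 char='_'
After 6 (l): row=0 col=1 char='_'
After 7 (w): row=0 col=2 char='b'

Answer: 0,2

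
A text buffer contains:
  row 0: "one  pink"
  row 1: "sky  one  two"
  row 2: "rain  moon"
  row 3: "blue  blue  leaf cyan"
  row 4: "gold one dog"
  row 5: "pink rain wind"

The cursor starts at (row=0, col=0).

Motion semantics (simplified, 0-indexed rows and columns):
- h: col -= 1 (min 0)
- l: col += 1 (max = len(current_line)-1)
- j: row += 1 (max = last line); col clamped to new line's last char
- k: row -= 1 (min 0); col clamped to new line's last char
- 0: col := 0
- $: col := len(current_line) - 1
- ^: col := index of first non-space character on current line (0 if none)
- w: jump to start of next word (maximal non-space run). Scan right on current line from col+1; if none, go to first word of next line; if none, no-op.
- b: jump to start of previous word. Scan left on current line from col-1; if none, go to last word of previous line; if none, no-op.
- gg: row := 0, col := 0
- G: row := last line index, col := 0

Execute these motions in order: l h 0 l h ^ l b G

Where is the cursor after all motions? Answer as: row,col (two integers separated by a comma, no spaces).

After 1 (l): row=0 col=1 char='n'
After 2 (h): row=0 col=0 char='o'
After 3 (0): row=0 col=0 char='o'
After 4 (l): row=0 col=1 char='n'
After 5 (h): row=0 col=0 char='o'
After 6 (^): row=0 col=0 char='o'
After 7 (l): row=0 col=1 char='n'
After 8 (b): row=0 col=0 char='o'
After 9 (G): row=5 col=0 char='p'

Answer: 5,0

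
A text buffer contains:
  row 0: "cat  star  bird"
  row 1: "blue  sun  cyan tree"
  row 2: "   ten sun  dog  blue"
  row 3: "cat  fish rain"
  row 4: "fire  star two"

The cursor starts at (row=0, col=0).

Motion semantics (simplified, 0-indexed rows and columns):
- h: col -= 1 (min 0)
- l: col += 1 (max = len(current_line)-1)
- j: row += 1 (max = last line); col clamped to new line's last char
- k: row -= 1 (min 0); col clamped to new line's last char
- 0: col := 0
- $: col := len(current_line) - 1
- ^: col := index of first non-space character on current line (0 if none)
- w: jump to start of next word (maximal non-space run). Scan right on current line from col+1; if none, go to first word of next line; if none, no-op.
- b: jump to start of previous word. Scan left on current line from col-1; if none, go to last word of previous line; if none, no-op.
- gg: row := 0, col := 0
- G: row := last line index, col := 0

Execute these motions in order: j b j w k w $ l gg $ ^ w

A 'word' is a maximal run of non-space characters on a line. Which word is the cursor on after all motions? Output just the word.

Answer: star

Derivation:
After 1 (j): row=1 col=0 char='b'
After 2 (b): row=0 col=11 char='b'
After 3 (j): row=1 col=11 char='c'
After 4 (w): row=1 col=16 char='t'
After 5 (k): row=0 col=14 char='d'
After 6 (w): row=1 col=0 char='b'
After 7 ($): row=1 col=19 char='e'
After 8 (l): row=1 col=19 char='e'
After 9 (gg): row=0 col=0 char='c'
After 10 ($): row=0 col=14 char='d'
After 11 (^): row=0 col=0 char='c'
After 12 (w): row=0 col=5 char='s'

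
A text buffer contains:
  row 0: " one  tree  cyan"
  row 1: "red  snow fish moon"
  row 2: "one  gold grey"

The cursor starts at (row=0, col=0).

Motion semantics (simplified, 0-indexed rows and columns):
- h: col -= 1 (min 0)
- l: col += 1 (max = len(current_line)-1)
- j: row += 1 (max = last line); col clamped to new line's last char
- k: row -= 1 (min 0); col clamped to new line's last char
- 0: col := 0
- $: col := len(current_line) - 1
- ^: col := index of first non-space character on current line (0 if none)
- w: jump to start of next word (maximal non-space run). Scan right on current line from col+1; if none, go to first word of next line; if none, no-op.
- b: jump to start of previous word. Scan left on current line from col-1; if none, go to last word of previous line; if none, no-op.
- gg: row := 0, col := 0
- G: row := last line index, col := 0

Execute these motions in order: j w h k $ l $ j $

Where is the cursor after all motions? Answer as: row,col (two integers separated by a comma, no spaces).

After 1 (j): row=1 col=0 char='r'
After 2 (w): row=1 col=5 char='s'
After 3 (h): row=1 col=4 char='_'
After 4 (k): row=0 col=4 char='_'
After 5 ($): row=0 col=15 char='n'
After 6 (l): row=0 col=15 char='n'
After 7 ($): row=0 col=15 char='n'
After 8 (j): row=1 col=15 char='m'
After 9 ($): row=1 col=18 char='n'

Answer: 1,18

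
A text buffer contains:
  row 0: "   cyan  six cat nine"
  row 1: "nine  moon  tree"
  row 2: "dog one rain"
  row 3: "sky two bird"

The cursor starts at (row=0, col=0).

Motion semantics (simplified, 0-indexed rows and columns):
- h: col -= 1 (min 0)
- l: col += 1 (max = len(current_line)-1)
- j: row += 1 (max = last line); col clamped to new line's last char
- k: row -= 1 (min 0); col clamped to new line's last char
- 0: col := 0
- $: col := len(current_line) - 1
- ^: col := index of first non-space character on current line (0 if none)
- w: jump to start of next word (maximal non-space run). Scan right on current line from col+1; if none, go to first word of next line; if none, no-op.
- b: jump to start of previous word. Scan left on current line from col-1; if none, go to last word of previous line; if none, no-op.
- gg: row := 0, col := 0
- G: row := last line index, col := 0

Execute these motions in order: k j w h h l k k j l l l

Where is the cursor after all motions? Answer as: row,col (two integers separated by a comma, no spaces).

Answer: 1,8

Derivation:
After 1 (k): row=0 col=0 char='_'
After 2 (j): row=1 col=0 char='n'
After 3 (w): row=1 col=6 char='m'
After 4 (h): row=1 col=5 char='_'
After 5 (h): row=1 col=4 char='_'
After 6 (l): row=1 col=5 char='_'
After 7 (k): row=0 col=5 char='a'
After 8 (k): row=0 col=5 char='a'
After 9 (j): row=1 col=5 char='_'
After 10 (l): row=1 col=6 char='m'
After 11 (l): row=1 col=7 char='o'
After 12 (l): row=1 col=8 char='o'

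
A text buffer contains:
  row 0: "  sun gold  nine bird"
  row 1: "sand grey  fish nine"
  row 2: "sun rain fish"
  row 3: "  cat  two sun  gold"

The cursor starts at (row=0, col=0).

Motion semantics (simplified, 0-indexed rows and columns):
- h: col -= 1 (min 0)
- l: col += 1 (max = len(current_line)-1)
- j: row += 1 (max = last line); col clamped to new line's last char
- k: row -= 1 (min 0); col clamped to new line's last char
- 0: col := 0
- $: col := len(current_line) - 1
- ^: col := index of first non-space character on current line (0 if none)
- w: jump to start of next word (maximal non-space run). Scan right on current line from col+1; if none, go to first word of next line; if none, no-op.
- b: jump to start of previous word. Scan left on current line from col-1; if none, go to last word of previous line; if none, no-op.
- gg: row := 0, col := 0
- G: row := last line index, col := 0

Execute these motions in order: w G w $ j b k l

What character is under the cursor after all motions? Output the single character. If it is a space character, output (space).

Answer: h

Derivation:
After 1 (w): row=0 col=2 char='s'
After 2 (G): row=3 col=0 char='_'
After 3 (w): row=3 col=2 char='c'
After 4 ($): row=3 col=19 char='d'
After 5 (j): row=3 col=19 char='d'
After 6 (b): row=3 col=16 char='g'
After 7 (k): row=2 col=12 char='h'
After 8 (l): row=2 col=12 char='h'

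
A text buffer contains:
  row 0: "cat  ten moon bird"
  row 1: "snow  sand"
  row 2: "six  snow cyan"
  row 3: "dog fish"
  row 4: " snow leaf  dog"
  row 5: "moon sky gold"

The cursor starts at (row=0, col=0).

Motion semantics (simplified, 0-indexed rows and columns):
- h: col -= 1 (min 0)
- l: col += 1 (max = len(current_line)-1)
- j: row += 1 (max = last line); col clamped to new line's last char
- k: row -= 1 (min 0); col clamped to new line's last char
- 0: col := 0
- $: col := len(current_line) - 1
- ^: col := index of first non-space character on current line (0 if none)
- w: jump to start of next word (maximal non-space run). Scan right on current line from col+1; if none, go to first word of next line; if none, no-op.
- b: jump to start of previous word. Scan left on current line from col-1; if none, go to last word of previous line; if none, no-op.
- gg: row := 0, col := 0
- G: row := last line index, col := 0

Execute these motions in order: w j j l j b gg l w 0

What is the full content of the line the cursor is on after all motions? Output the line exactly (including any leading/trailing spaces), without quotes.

Answer: cat  ten moon bird

Derivation:
After 1 (w): row=0 col=5 char='t'
After 2 (j): row=1 col=5 char='_'
After 3 (j): row=2 col=5 char='s'
After 4 (l): row=2 col=6 char='n'
After 5 (j): row=3 col=6 char='s'
After 6 (b): row=3 col=4 char='f'
After 7 (gg): row=0 col=0 char='c'
After 8 (l): row=0 col=1 char='a'
After 9 (w): row=0 col=5 char='t'
After 10 (0): row=0 col=0 char='c'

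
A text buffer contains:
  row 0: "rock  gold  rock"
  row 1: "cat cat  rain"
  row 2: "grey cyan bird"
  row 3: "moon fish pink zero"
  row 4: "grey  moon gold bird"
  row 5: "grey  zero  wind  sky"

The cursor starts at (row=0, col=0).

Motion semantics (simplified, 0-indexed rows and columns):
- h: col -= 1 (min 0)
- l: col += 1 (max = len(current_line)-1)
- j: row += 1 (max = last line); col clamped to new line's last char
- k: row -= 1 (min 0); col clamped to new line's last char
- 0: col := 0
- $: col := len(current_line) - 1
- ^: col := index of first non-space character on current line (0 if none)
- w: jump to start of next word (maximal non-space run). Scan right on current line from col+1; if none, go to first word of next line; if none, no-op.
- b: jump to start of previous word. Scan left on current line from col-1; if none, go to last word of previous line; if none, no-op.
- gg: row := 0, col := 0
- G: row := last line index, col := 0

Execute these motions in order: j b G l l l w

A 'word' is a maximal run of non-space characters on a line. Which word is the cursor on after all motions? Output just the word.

After 1 (j): row=1 col=0 char='c'
After 2 (b): row=0 col=12 char='r'
After 3 (G): row=5 col=0 char='g'
After 4 (l): row=5 col=1 char='r'
After 5 (l): row=5 col=2 char='e'
After 6 (l): row=5 col=3 char='y'
After 7 (w): row=5 col=6 char='z'

Answer: zero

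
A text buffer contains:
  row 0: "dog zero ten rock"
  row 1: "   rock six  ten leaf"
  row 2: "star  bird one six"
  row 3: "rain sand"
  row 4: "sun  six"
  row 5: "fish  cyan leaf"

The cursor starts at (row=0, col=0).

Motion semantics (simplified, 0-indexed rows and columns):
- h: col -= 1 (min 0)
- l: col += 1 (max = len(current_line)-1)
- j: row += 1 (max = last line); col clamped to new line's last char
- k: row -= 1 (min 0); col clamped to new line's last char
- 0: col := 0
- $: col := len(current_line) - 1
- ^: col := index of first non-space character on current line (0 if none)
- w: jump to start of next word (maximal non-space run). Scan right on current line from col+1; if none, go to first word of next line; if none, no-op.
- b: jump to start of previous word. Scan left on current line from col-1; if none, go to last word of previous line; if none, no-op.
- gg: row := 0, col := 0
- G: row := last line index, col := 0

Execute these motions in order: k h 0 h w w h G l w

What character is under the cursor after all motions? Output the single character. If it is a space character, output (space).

Answer: c

Derivation:
After 1 (k): row=0 col=0 char='d'
After 2 (h): row=0 col=0 char='d'
After 3 (0): row=0 col=0 char='d'
After 4 (h): row=0 col=0 char='d'
After 5 (w): row=0 col=4 char='z'
After 6 (w): row=0 col=9 char='t'
After 7 (h): row=0 col=8 char='_'
After 8 (G): row=5 col=0 char='f'
After 9 (l): row=5 col=1 char='i'
After 10 (w): row=5 col=6 char='c'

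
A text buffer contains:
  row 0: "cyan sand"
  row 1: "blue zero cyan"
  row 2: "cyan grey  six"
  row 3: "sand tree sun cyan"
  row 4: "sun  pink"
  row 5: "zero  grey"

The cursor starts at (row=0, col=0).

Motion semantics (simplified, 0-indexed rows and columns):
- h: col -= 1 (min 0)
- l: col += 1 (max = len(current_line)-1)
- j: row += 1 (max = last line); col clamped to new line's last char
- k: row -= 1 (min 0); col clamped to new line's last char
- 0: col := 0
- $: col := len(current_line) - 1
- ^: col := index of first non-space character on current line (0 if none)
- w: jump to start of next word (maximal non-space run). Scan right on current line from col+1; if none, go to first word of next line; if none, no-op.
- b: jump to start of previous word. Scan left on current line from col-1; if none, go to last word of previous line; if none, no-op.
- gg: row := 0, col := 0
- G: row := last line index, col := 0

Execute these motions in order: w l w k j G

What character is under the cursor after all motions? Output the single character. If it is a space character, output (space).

Answer: z

Derivation:
After 1 (w): row=0 col=5 char='s'
After 2 (l): row=0 col=6 char='a'
After 3 (w): row=1 col=0 char='b'
After 4 (k): row=0 col=0 char='c'
After 5 (j): row=1 col=0 char='b'
After 6 (G): row=5 col=0 char='z'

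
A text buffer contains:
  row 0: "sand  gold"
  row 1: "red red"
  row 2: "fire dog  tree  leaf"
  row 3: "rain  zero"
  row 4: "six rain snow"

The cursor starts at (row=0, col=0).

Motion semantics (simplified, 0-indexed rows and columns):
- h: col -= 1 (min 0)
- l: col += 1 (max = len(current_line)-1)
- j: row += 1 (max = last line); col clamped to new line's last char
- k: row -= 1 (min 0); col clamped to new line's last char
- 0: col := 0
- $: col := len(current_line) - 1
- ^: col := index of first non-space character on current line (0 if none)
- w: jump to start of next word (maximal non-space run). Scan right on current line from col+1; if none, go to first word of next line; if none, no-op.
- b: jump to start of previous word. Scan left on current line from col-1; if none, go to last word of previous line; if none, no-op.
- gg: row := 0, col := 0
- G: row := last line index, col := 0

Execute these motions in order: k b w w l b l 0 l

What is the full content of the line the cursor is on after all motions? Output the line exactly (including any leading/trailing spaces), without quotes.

After 1 (k): row=0 col=0 char='s'
After 2 (b): row=0 col=0 char='s'
After 3 (w): row=0 col=6 char='g'
After 4 (w): row=1 col=0 char='r'
After 5 (l): row=1 col=1 char='e'
After 6 (b): row=1 col=0 char='r'
After 7 (l): row=1 col=1 char='e'
After 8 (0): row=1 col=0 char='r'
After 9 (l): row=1 col=1 char='e'

Answer: red red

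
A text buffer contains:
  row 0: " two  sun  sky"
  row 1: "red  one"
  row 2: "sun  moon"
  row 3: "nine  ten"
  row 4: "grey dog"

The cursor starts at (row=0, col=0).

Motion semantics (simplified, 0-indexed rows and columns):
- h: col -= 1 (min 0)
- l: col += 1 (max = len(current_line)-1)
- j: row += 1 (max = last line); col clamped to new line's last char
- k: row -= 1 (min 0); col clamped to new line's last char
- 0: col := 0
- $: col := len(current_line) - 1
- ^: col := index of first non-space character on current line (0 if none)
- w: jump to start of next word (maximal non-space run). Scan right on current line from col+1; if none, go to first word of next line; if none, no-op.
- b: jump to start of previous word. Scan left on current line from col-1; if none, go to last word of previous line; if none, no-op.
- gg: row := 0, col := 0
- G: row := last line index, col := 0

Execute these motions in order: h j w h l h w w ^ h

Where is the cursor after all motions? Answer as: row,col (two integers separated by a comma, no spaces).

Answer: 2,0

Derivation:
After 1 (h): row=0 col=0 char='_'
After 2 (j): row=1 col=0 char='r'
After 3 (w): row=1 col=5 char='o'
After 4 (h): row=1 col=4 char='_'
After 5 (l): row=1 col=5 char='o'
After 6 (h): row=1 col=4 char='_'
After 7 (w): row=1 col=5 char='o'
After 8 (w): row=2 col=0 char='s'
After 9 (^): row=2 col=0 char='s'
After 10 (h): row=2 col=0 char='s'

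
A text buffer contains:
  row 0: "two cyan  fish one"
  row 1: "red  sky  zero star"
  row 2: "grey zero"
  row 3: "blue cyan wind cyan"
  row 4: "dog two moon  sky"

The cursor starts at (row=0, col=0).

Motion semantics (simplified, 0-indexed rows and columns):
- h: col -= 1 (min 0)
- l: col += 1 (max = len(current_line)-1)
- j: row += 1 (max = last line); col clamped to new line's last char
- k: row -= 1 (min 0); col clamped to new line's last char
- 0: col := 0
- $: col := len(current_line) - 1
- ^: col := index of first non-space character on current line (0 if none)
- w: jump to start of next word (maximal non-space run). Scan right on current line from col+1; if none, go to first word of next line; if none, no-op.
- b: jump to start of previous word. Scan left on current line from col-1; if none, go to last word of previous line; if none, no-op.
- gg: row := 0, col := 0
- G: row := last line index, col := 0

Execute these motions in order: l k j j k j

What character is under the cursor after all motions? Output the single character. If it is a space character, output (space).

Answer: r

Derivation:
After 1 (l): row=0 col=1 char='w'
After 2 (k): row=0 col=1 char='w'
After 3 (j): row=1 col=1 char='e'
After 4 (j): row=2 col=1 char='r'
After 5 (k): row=1 col=1 char='e'
After 6 (j): row=2 col=1 char='r'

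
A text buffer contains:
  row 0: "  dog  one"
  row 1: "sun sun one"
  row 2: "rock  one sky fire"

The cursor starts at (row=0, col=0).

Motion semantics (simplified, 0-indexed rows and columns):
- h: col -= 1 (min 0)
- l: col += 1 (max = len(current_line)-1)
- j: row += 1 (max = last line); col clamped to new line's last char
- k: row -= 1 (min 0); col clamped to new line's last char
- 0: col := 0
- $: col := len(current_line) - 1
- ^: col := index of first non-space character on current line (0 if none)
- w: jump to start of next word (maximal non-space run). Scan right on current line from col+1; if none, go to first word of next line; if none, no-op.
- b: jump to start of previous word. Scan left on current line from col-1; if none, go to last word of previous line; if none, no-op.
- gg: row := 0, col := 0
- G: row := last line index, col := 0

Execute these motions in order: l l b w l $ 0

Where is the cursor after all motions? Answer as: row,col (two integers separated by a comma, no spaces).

Answer: 0,0

Derivation:
After 1 (l): row=0 col=1 char='_'
After 2 (l): row=0 col=2 char='d'
After 3 (b): row=0 col=2 char='d'
After 4 (w): row=0 col=7 char='o'
After 5 (l): row=0 col=8 char='n'
After 6 ($): row=0 col=9 char='e'
After 7 (0): row=0 col=0 char='_'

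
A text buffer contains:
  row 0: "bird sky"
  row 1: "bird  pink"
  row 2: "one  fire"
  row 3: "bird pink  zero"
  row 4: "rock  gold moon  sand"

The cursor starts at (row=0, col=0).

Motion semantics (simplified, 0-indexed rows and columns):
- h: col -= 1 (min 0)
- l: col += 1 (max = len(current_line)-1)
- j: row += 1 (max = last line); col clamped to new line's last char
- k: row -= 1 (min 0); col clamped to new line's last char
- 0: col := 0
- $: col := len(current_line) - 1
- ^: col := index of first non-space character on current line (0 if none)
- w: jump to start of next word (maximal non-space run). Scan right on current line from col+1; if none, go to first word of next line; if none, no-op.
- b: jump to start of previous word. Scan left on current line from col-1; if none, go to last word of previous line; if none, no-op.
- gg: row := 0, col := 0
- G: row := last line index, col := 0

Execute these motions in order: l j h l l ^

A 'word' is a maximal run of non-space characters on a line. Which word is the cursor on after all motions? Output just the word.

Answer: bird

Derivation:
After 1 (l): row=0 col=1 char='i'
After 2 (j): row=1 col=1 char='i'
After 3 (h): row=1 col=0 char='b'
After 4 (l): row=1 col=1 char='i'
After 5 (l): row=1 col=2 char='r'
After 6 (^): row=1 col=0 char='b'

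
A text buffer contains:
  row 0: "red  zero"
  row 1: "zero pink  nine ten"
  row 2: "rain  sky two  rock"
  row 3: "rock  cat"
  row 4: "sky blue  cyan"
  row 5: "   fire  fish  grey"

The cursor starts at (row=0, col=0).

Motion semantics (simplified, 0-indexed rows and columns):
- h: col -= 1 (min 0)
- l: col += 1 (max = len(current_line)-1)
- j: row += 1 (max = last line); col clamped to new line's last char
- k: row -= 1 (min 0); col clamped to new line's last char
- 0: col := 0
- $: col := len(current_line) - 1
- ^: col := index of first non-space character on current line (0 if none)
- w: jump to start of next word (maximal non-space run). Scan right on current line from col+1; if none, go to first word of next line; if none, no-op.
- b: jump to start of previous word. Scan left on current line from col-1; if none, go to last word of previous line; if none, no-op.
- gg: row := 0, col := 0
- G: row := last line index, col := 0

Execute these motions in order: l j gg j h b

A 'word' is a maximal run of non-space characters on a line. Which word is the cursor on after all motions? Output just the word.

Answer: zero

Derivation:
After 1 (l): row=0 col=1 char='e'
After 2 (j): row=1 col=1 char='e'
After 3 (gg): row=0 col=0 char='r'
After 4 (j): row=1 col=0 char='z'
After 5 (h): row=1 col=0 char='z'
After 6 (b): row=0 col=5 char='z'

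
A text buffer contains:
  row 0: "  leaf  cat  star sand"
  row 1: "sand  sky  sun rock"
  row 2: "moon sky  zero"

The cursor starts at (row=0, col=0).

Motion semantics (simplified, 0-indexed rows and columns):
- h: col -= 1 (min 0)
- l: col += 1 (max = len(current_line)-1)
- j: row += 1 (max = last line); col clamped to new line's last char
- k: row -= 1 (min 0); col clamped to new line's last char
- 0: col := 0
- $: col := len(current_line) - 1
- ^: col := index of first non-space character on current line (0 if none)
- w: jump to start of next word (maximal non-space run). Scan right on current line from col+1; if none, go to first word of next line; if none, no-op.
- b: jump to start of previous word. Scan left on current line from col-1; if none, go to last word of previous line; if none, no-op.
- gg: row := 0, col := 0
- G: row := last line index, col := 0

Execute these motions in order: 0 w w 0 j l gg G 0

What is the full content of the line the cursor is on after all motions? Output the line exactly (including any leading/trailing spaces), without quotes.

Answer: moon sky  zero

Derivation:
After 1 (0): row=0 col=0 char='_'
After 2 (w): row=0 col=2 char='l'
After 3 (w): row=0 col=8 char='c'
After 4 (0): row=0 col=0 char='_'
After 5 (j): row=1 col=0 char='s'
After 6 (l): row=1 col=1 char='a'
After 7 (gg): row=0 col=0 char='_'
After 8 (G): row=2 col=0 char='m'
After 9 (0): row=2 col=0 char='m'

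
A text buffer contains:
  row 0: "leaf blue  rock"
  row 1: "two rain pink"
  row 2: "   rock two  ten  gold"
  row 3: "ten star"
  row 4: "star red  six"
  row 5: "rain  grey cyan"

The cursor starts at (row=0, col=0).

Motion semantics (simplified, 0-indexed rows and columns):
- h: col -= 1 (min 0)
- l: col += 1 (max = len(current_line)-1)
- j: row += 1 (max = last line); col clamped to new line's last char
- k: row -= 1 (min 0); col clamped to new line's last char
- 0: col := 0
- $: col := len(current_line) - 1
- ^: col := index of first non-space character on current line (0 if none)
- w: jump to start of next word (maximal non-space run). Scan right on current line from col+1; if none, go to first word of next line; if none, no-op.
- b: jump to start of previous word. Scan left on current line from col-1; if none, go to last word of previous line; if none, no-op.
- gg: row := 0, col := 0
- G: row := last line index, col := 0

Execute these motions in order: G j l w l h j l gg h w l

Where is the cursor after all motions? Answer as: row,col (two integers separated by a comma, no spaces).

Answer: 0,6

Derivation:
After 1 (G): row=5 col=0 char='r'
After 2 (j): row=5 col=0 char='r'
After 3 (l): row=5 col=1 char='a'
After 4 (w): row=5 col=6 char='g'
After 5 (l): row=5 col=7 char='r'
After 6 (h): row=5 col=6 char='g'
After 7 (j): row=5 col=6 char='g'
After 8 (l): row=5 col=7 char='r'
After 9 (gg): row=0 col=0 char='l'
After 10 (h): row=0 col=0 char='l'
After 11 (w): row=0 col=5 char='b'
After 12 (l): row=0 col=6 char='l'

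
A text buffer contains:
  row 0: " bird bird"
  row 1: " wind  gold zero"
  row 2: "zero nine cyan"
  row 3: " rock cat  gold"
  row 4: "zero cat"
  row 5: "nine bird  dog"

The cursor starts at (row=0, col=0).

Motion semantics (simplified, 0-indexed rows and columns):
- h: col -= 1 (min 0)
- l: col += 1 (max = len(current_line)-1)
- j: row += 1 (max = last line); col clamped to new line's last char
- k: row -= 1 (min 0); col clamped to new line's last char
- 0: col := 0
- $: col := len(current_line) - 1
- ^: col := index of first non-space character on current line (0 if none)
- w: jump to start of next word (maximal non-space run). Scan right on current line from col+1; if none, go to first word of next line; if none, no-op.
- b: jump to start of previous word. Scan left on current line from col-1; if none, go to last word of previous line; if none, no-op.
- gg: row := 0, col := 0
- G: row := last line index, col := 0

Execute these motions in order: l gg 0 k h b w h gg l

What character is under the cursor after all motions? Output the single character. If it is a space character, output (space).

Answer: b

Derivation:
After 1 (l): row=0 col=1 char='b'
After 2 (gg): row=0 col=0 char='_'
After 3 (0): row=0 col=0 char='_'
After 4 (k): row=0 col=0 char='_'
After 5 (h): row=0 col=0 char='_'
After 6 (b): row=0 col=0 char='_'
After 7 (w): row=0 col=1 char='b'
After 8 (h): row=0 col=0 char='_'
After 9 (gg): row=0 col=0 char='_'
After 10 (l): row=0 col=1 char='b'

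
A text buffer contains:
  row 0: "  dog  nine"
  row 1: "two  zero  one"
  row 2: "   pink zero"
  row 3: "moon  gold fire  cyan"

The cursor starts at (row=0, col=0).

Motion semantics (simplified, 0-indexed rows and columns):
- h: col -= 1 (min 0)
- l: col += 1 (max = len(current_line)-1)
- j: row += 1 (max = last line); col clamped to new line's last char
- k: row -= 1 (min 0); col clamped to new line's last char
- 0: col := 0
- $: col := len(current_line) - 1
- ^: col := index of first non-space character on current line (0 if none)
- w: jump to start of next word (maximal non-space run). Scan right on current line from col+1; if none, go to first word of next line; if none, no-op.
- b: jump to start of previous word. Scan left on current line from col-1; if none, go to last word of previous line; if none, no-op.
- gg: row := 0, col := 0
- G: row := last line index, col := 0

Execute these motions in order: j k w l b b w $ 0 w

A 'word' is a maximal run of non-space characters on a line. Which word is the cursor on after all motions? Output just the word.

After 1 (j): row=1 col=0 char='t'
After 2 (k): row=0 col=0 char='_'
After 3 (w): row=0 col=2 char='d'
After 4 (l): row=0 col=3 char='o'
After 5 (b): row=0 col=2 char='d'
After 6 (b): row=0 col=2 char='d'
After 7 (w): row=0 col=7 char='n'
After 8 ($): row=0 col=10 char='e'
After 9 (0): row=0 col=0 char='_'
After 10 (w): row=0 col=2 char='d'

Answer: dog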